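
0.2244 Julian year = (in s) 1 Julian year = 31557600 s, so 0.2244 Julian year = 0.2244 * 31557600 = 7081525.4 s. Result: 7081525.4 s ≈ 7.082e+06 s (4 s.f.). Final answer: 7.082e+06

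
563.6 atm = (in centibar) 1 atm = 101325 Pa, so 563.6 atm = 563.6 * 101325 = 57106770 Pa. 1 centibar = 1000 Pa, so 57106770 Pa = 57106770 / 1000 = 57106.77 centibar ≈ 5.711e+04 centibar (4 s.f.). Final answer: 5.711e+04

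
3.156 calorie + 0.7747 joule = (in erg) 1 calorie = 4.184 J, so 3.156 calorie = 3.156 * 4.184 = 13.204704 J. 0.7747 joule = 0.7747 J. Sum: 13.204704 + 0.7747 = 13.979404 J. 1 erg = 1e-07 J, so 13.979404 J = 13.979404 / 1e-07 = 1.3979404e+08 erg ≈ 1.398e+08 erg (4 s.f.). Final answer: 1.398e+08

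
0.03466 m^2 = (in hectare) 3.466e-06. Check: 1 hectare = 10000 m^2, so 0.03466 m^2 = 0.03466 / 10000 = 3.466e-06 hectare.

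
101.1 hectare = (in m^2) 1.011e+06. Check: 1 hectare = 10000 m^2, so 101.1 hectare = 101.1 * 10000 = 1011000 m^2. Result: 1011000 m^2 ≈ 1.011e+06 m^2 (4 s.f.).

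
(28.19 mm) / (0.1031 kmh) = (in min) 0.01641. Check: 1 mm = 0.001 m, so 28.19 mm = 28.19 * 0.001 = 0.02819 m. 1 kmh = 0.27777778 m/s, so 0.1031 kmh = 0.1031 * 0.27777778 = 0.028638889 m/s. Combine: 0.02819 m / 0.028638889 m/s = 0.9843259 s. 1 min = 60 s, so 0.9843259 s = 0.9843259 / 60 = 0.016405432 min ≈ 0.01641 min (4 s.f.).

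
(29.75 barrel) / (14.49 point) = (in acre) 1 barrel = 0.15898729 m^3, so 29.75 barrel = 29.75 * 0.15898729 = 4.729872 m^3. 1 point = 0.00035277778 m, so 14.49 point = 14.49 * 0.00035277778 = 0.00511175 m. Combine: 4.729872 m^3 / 0.00511175 m = 925.29408 m^2. 1 acre = 4046.8564 m^2, so 925.29408 m^2 = 925.29408 / 4046.8564 = 0.22864515 acre ≈ 0.2286 acre (4 s.f.). Final answer: 0.2286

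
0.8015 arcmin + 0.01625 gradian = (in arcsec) 1 arcmin = 0.00029088821 rad, so 0.8015 arcmin = 0.8015 * 0.00029088821 = 0.0002331469 rad. 1 gradian = 0.015707963 rad, so 0.01625 gradian = 0.01625 * 0.015707963 = 0.0002552544 rad. Sum: 0.0002331469 + 0.0002552544 = 0.0004884013 rad. 1 arcsec = 4.8481368e-06 rad, so 0.0004884013 rad = 0.0004884013 / 4.8481368e-06 = 100.74 arcsec ≈ 100.7 arcsec (4 s.f.). Final answer: 100.7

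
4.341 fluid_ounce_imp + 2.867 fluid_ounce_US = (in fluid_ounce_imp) 7.325. Check: 1 fluid_ounce_imp = 2.8413063e-05 m^3, so 4.341 fluid_ounce_imp = 4.341 * 2.8413063e-05 = 0.0001233411 m^3. 1 fluid_ounce_US = 2.957353e-05 m^3, so 2.867 fluid_ounce_US = 2.867 * 2.957353e-05 = 8.4787309e-05 m^3. Sum: 0.0001233411 + 8.4787309e-05 = 0.00020812841 m^3. 1 fluid_ounce_imp = 2.8413063e-05 m^3, so 0.00020812841 m^3 = 0.00020812841 / 2.8413063e-05 = 7.3250961 fluid_ounce_imp ≈ 7.325 fluid_ounce_imp (4 s.f.).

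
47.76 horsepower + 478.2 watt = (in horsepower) 1 horsepower = 745.69987 W, so 47.76 horsepower = 47.76 * 745.69987 = 35614.626 W. 478.2 watt = 478.2 W. Sum: 35614.626 + 478.2 = 36092.826 W. 1 horsepower = 745.69987 W, so 36092.826 W = 36092.826 / 745.69987 = 48.401277 horsepower ≈ 48.4 horsepower (4 s.f.). Final answer: 48.4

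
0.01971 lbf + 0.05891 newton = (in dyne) 1 lbf = 4.4482216 N, so 0.01971 lbf = 0.01971 * 4.4482216 = 0.087674448 N. 0.05891 newton = 0.05891 N. Sum: 0.087674448 + 0.05891 = 0.14658445 N. 1 dyne = 1e-05 N, so 0.14658445 N = 0.14658445 / 1e-05 = 14658.445 dyne ≈ 1.466e+04 dyne (4 s.f.). Final answer: 1.466e+04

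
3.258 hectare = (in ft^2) 1 hectare = 10000 m^2, so 3.258 hectare = 3.258 * 10000 = 32580 m^2. 1 ft^2 = 0.09290304 m^2, so 32580 m^2 = 32580 / 0.09290304 = 350688.2 ft^2 ≈ 3.507e+05 ft^2 (4 s.f.). Final answer: 3.507e+05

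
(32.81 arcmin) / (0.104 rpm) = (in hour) 0.0002434. Check: 1 arcmin = 0.00029088821 rad, so 32.81 arcmin = 32.81 * 0.00029088821 = 0.0095440421 rad. 1 rpm = 0.10471976 rad/s, so 0.104 rpm = 0.104 * 0.10471976 = 0.010890855 rad/s. Combine: 0.0095440421 rad / 0.010890855 rad/s = 0.87633547 s. 1 hour = 3600 s, so 0.87633547 s = 0.87633547 / 3600 = 0.00024342652 hour ≈ 0.0002434 hour (4 s.f.).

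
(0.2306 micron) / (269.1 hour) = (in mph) 1 micron = 1e-06 m, so 0.2306 micron = 0.2306 * 1e-06 = 2.306e-07 m. 1 hour = 3600 s, so 269.1 hour = 269.1 * 3600 = 968760 s. Combine: 2.306e-07 m / 968760 s = 2.3803625e-13 m/s. 1 mph = 0.44704 m/s, so 2.3803625e-13 m/s = 2.3803625e-13 / 0.44704 = 5.3247193e-13 mph ≈ 5.325e-13 mph (4 s.f.). Final answer: 5.325e-13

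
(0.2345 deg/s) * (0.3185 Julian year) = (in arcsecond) 8.485e+09. Check: 1 deg/s = 0.017453293 rad/s, so 0.2345 deg/s = 0.2345 * 0.017453293 = 0.0040927971 rad/s. 1 Julian year = 31557600 s, so 0.3185 Julian year = 0.3185 * 31557600 = 10051096 s. Combine: 0.0040927971 rad/s * 10051096 s = 41137.095 rad. 1 arcsecond = 4.8481368e-06 rad, so 41137.095 rad = 41137.095 / 4.8481368e-06 = 8.4851349e+09 arcsecond ≈ 8.485e+09 arcsecond (4 s.f.).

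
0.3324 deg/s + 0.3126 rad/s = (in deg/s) 1 deg/s = 0.017453293 rad/s, so 0.3324 deg/s = 0.3324 * 0.017453293 = 0.0058014744 rad/s. 0.3126 rad/s is already in rad/s. Sum: 0.0058014744 + 0.3126 = 0.31840147 rad/s. 1 deg/s = 0.017453293 rad/s, so 0.31840147 rad/s = 0.31840147 / 0.017453293 = 18.243061 deg/s ≈ 18.24 deg/s (4 s.f.). Final answer: 18.24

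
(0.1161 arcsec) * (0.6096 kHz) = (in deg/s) 0.01966. Check: 1 arcsec = 4.8481368e-06 rad, so 0.1161 arcsec = 0.1161 * 4.8481368e-06 = 5.6286868e-07 rad. 1 kHz = 1000 Hz, so 0.6096 kHz = 0.6096 * 1000 = 609.6 Hz. Combine: 5.6286868e-07 rad * 609.6 Hz = 0.00034312475 rad/s. 1 deg/s = 0.017453293 rad/s, so 0.00034312475 rad/s = 0.00034312475 / 0.017453293 = 0.0196596 deg/s ≈ 0.01966 deg/s (4 s.f.).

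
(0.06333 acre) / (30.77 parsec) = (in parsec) 8.748e-33. Check: 1 acre = 4046.8564 m^2, so 0.06333 acre = 0.06333 * 4046.8564 = 256.28742 m^2. 1 parsec = 3.0856776e+16 m, so 30.77 parsec = 30.77 * 3.0856776e+16 = 9.4946299e+17 m. Combine: 256.28742 m^2 / 9.4946299e+17 m = 2.6992881e-16 m. 1 parsec = 3.0856776e+16 m, so 2.6992881e-16 m = 2.6992881e-16 / 3.0856776e+16 = 8.747797e-33 parsec ≈ 8.748e-33 parsec (4 s.f.).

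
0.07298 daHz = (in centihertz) 1 daHz = 10 Hz, so 0.07298 daHz = 0.07298 * 10 = 0.7298 Hz. 1 centihertz = 0.01 Hz, so 0.7298 Hz = 0.7298 / 0.01 = 72.98 centihertz. Final answer: 72.98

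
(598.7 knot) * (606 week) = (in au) 1 knot = 0.51444444 m/s, so 598.7 knot = 598.7 * 0.51444444 = 307.99789 m/s. 1 week = 604800 s, so 606 week = 606 * 604800 = 3.665088e+08 s. Combine: 307.99789 m/s * 3.665088e+08 s = 1.1288394e+11 m. 1 au = 1.4959787e+11 m, so 1.1288394e+11 m = 1.1288394e+11 / 1.4959787e+11 = 0.75458251 au ≈ 0.7546 au (4 s.f.). Final answer: 0.7546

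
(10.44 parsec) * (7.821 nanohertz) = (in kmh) 1 parsec = 3.0856776e+16 m, so 10.44 parsec = 10.44 * 3.0856776e+16 = 3.2214474e+17 m. 1 nanohertz = 1e-09 Hz, so 7.821 nanohertz = 7.821 * 1e-09 = 7.821e-09 Hz. Combine: 3.2214474e+17 m * 7.821e-09 Hz = 2.519494e+09 m/s. 1 kmh = 0.27777778 m/s, so 2.519494e+09 m/s = 2.519494e+09 / 0.27777778 = 9.0701784e+09 kmh ≈ 9.07e+09 kmh (4 s.f.). Final answer: 9.07e+09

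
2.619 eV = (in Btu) 1 eV = 1.6021766e-19 J, so 2.619 eV = 2.619 * 1.6021766e-19 = 4.1961006e-19 J. 1 Btu = 1055.0559 J, so 4.1961006e-19 J = 4.1961006e-19 / 1055.0559 = 3.977136e-22 Btu ≈ 3.977e-22 Btu (4 s.f.). Final answer: 3.977e-22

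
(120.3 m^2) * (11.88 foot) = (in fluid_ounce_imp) 1.533e+07. Check: 120.3 m^2 is already in m^2. 1 foot = 0.3048 m, so 11.88 foot = 11.88 * 0.3048 = 3.621024 m. Combine: 120.3 m^2 * 3.621024 m = 435.60919 m^3. 1 fluid_ounce_imp = 2.8413063e-05 m^3, so 435.60919 m^3 = 435.60919 / 2.8413063e-05 = 15331300 fluid_ounce_imp ≈ 1.533e+07 fluid_ounce_imp (4 s.f.).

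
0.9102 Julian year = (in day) 1 Julian year = 31557600 s, so 0.9102 Julian year = 0.9102 * 31557600 = 28723728 s. 1 day = 86400 s, so 28723728 s = 28723728 / 86400 = 332.45055 day ≈ 332.5 day (4 s.f.). Final answer: 332.5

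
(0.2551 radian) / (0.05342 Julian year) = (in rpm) 0.2551 radian = 0.2551 rad. 1 Julian year = 31557600 s, so 0.05342 Julian year = 0.05342 * 31557600 = 1685807 s. Combine: 0.2551 rad / 1685807 s = 1.5132219e-07 rad/s. 1 rpm = 0.10471976 rad/s, so 1.5132219e-07 rad/s = 1.5132219e-07 / 0.10471976 = 1.4450204e-06 rpm ≈ 1.445e-06 rpm (4 s.f.). Final answer: 1.445e-06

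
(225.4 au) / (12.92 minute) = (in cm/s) 4.35e+12. Check: 1 au = 1.4959787e+11 m, so 225.4 au = 225.4 * 1.4959787e+11 = 3.371936e+13 m. 1 minute = 60 s, so 12.92 minute = 12.92 * 60 = 775.2 s. Combine: 3.371936e+13 m / 775.2 s = 4.3497626e+10 m/s. 1 cm/s = 0.01 m/s, so 4.3497626e+10 m/s = 4.3497626e+10 / 0.01 = 4.3497626e+12 cm/s ≈ 4.35e+12 cm/s (4 s.f.).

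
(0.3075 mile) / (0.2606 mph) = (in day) 1 mile = 1609.344 m, so 0.3075 mile = 0.3075 * 1609.344 = 494.87328 m. 1 mph = 0.44704 m/s, so 0.2606 mph = 0.2606 * 0.44704 = 0.11649862 m/s. Combine: 494.87328 m / 0.11649862 m/s = 4247.8895 s. 1 day = 86400 s, so 4247.8895 s = 4247.8895 / 86400 = 0.049165388 day ≈ 0.04917 day (4 s.f.). Final answer: 0.04917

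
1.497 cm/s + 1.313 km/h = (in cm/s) 37.97. Check: 1 cm/s = 0.01 m/s, so 1.497 cm/s = 1.497 * 0.01 = 0.01497 m/s. 1 km/h = 0.27777778 m/s, so 1.313 km/h = 1.313 * 0.27777778 = 0.36472222 m/s. Sum: 0.01497 + 0.36472222 = 0.37969222 m/s. 1 cm/s = 0.01 m/s, so 0.37969222 m/s = 0.37969222 / 0.01 = 37.969222 cm/s ≈ 37.97 cm/s (4 s.f.).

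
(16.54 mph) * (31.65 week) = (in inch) 1 mph = 0.44704 m/s, so 16.54 mph = 16.54 * 0.44704 = 7.3940416 m/s. 1 week = 604800 s, so 31.65 week = 31.65 * 604800 = 19141920 s. Combine: 7.3940416 m/s * 19141920 s = 1.4153615e+08 m. 1 inch = 0.0254 m, so 1.4153615e+08 m = 1.4153615e+08 / 0.0254 = 5.5722895e+09 inch ≈ 5.572e+09 inch (4 s.f.). Final answer: 5.572e+09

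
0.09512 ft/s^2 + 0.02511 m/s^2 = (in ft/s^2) 1 ft/s^2 = 0.3048 m/s^2, so 0.09512 ft/s^2 = 0.09512 * 0.3048 = 0.028992576 m/s^2. 0.02511 m/s^2 is already in m/s^2. Sum: 0.028992576 + 0.02511 = 0.054102576 m/s^2. 1 ft/s^2 = 0.3048 m/s^2, so 0.054102576 m/s^2 = 0.054102576 / 0.3048 = 0.17750189 ft/s^2 ≈ 0.1775 ft/s^2 (4 s.f.). Final answer: 0.1775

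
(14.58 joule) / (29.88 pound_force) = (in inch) 14.58 joule = 14.58 J. 1 pound_force = 4.4482216 N, so 29.88 pound_force = 29.88 * 4.4482216 = 132.91286 N. Combine: 14.58 J / 132.91286 N = 0.10969593 m. 1 inch = 0.0254 m, so 0.10969593 m = 0.10969593 / 0.0254 = 4.3187374 inch ≈ 4.319 inch (4 s.f.). Final answer: 4.319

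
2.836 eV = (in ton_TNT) 1.086e-28. Check: 1 eV = 1.6021766e-19 J, so 2.836 eV = 2.836 * 1.6021766e-19 = 4.5437729e-19 J. 1 ton_TNT = 4.184e+09 J, so 4.5437729e-19 J = 4.5437729e-19 / 4.184e+09 = 1.0859878e-28 ton_TNT ≈ 1.086e-28 ton_TNT (4 s.f.).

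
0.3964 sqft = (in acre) 1 sqft = 0.09290304 m^2, so 0.3964 sqft = 0.3964 * 0.09290304 = 0.036826765 m^2. 1 acre = 4046.8564 m^2, so 0.036826765 m^2 = 0.036826765 / 4046.8564 = 9.1000918e-06 acre ≈ 9.1e-06 acre (4 s.f.). Final answer: 9.1e-06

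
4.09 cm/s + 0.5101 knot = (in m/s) 1 cm/s = 0.01 m/s, so 4.09 cm/s = 4.09 * 0.01 = 0.0409 m/s. 1 knot = 0.51444444 m/s, so 0.5101 knot = 0.5101 * 0.51444444 = 0.26241811 m/s. Sum: 0.0409 + 0.26241811 = 0.30331811 m/s. Result: 0.30331811 m/s ≈ 0.3033 m/s (4 s.f.). Final answer: 0.3033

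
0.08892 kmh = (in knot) 0.04801. Check: 1 kmh = 0.27777778 m/s, so 0.08892 kmh = 0.08892 * 0.27777778 = 0.0247 m/s. 1 knot = 0.51444444 m/s, so 0.0247 m/s = 0.0247 / 0.51444444 = 0.048012959 knot ≈ 0.04801 knot (4 s.f.).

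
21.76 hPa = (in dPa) 2.176e+04. Check: 1 hPa = 100 Pa, so 21.76 hPa = 21.76 * 100 = 2176 Pa. 1 dPa = 0.1 Pa, so 2176 Pa = 2176 / 0.1 = 21760 dPa ≈ 2.176e+04 dPa (4 s.f.).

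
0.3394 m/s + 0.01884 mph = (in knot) 0.3394 m/s is already in m/s. 1 mph = 0.44704 m/s, so 0.01884 mph = 0.01884 * 0.44704 = 0.0084222336 m/s. Sum: 0.3394 + 0.0084222336 = 0.34782223 m/s. 1 knot = 0.51444444 m/s, so 0.34782223 m/s = 0.34782223 / 0.51444444 = 0.67611233 knot ≈ 0.6761 knot (4 s.f.). Final answer: 0.6761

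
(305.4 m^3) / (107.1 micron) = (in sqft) 305.4 m^3 is already in m^3. 1 micron = 1e-06 m, so 107.1 micron = 107.1 * 1e-06 = 0.0001071 m. Combine: 305.4 m^3 / 0.0001071 m = 2851540.6 m^2. 1 sqft = 0.09290304 m^2, so 2851540.6 m^2 = 2851540.6 / 0.09290304 = 30693728 sqft ≈ 3.069e+07 sqft (4 s.f.). Final answer: 3.069e+07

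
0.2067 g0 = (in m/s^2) 2.027. Check: 1 g0 = 9.80665 m/s^2, so 0.2067 g0 = 0.2067 * 9.80665 = 2.0270346 m/s^2. Result: 2.0270346 m/s^2 ≈ 2.027 m/s^2 (4 s.f.).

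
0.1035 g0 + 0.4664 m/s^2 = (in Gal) 1 g0 = 9.80665 m/s^2, so 0.1035 g0 = 0.1035 * 9.80665 = 1.0149883 m/s^2. 0.4664 m/s^2 is already in m/s^2. Sum: 1.0149883 + 0.4664 = 1.4813883 m/s^2. 1 Gal = 0.01 m/s^2, so 1.4813883 m/s^2 = 1.4813883 / 0.01 = 148.13883 Gal ≈ 148.1 Gal (4 s.f.). Final answer: 148.1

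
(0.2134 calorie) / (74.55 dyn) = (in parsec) 1 calorie = 4.184 J, so 0.2134 calorie = 0.2134 * 4.184 = 0.8928656 J. 1 dyn = 1e-05 N, so 74.55 dyn = 74.55 * 1e-05 = 0.0007455 N. Combine: 0.8928656 J / 0.0007455 N = 1197.6735 m. 1 parsec = 3.0856776e+16 m, so 1197.6735 m = 1197.6735 / 3.0856776e+16 = 3.8813955e-14 parsec ≈ 3.881e-14 parsec (4 s.f.). Final answer: 3.881e-14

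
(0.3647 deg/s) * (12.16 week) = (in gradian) 1 deg/s = 0.017453293 rad/s, so 0.3647 deg/s = 0.3647 * 0.017453293 = 0.0063652158 rad/s. 1 week = 604800 s, so 12.16 week = 12.16 * 604800 = 7354368 s. Combine: 0.0063652158 rad/s * 7354368 s = 46812.139 rad. 1 gradian = 0.015707963 rad, so 46812.139 rad = 46812.139 / 0.015707963 = 2980153.3 gradian ≈ 2.98e+06 gradian (4 s.f.). Final answer: 2.98e+06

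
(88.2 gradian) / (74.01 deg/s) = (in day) 1.241e-05. Check: 1 gradian = 0.015707963 rad, so 88.2 gradian = 88.2 * 0.015707963 = 1.3854424 rad. 1 deg/s = 0.017453293 rad/s, so 74.01 deg/s = 74.01 * 0.017453293 = 1.2917182 rad/s. Combine: 1.3854424 rad / 1.2917182 rad/s = 1.0725578 s. 1 day = 86400 s, so 1.0725578 s = 1.0725578 / 86400 = 1.2413863e-05 day ≈ 1.241e-05 day (4 s.f.).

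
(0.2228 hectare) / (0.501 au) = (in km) 1 hectare = 10000 m^2, so 0.2228 hectare = 0.2228 * 10000 = 2228 m^2. 1 au = 1.4959787e+11 m, so 0.501 au = 0.501 * 1.4959787e+11 = 7.4948533e+10 m. Combine: 2228 m^2 / 7.4948533e+10 m = 2.9727066e-08 m. 1 km = 1000 m, so 2.9727066e-08 m = 2.9727066e-08 / 1000 = 2.9727066e-11 km ≈ 2.973e-11 km (4 s.f.). Final answer: 2.973e-11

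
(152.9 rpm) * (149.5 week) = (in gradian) 1 rpm = 0.10471976 rad/s, so 152.9 rpm = 152.9 * 0.10471976 = 16.011651 rad/s. 1 week = 604800 s, so 149.5 week = 149.5 * 604800 = 90417600 s. Combine: 16.011651 rad/s * 90417600 s = 1.447735e+09 rad. 1 gradian = 0.015707963 rad, so 1.447735e+09 rad = 1.447735e+09 / 0.015707963 = 9.2165674e+10 gradian ≈ 9.217e+10 gradian (4 s.f.). Final answer: 9.217e+10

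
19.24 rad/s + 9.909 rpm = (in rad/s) 19.24 rad/s is already in rad/s. 1 rpm = 0.10471976 rad/s, so 9.909 rpm = 9.909 * 0.10471976 = 1.0376681 rad/s. Sum: 19.24 + 1.0376681 = 20.277668 rad/s. Result: 20.277668 rad/s ≈ 20.28 rad/s (4 s.f.). Final answer: 20.28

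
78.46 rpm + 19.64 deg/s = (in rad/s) 8.559. Check: 1 rpm = 0.10471976 rad/s, so 78.46 rpm = 78.46 * 0.10471976 = 8.216312 rad/s. 1 deg/s = 0.017453293 rad/s, so 19.64 deg/s = 19.64 * 0.017453293 = 0.34278267 rad/s. Sum: 8.216312 + 0.34278267 = 8.5590947 rad/s. Result: 8.5590947 rad/s ≈ 8.559 rad/s (4 s.f.).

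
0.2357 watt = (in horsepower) 0.2357 watt = 0.2357 W. 1 horsepower = 745.69987 W, so 0.2357 W = 0.2357 / 745.69987 = 0.00031607891 horsepower ≈ 0.0003161 horsepower (4 s.f.). Final answer: 0.0003161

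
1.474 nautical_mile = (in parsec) 8.847e-14. Check: 1 nautical_mile = 1852 m, so 1.474 nautical_mile = 1.474 * 1852 = 2729.848 m. 1 parsec = 3.0856776e+16 m, so 2729.848 m = 2729.848 / 3.0856776e+16 = 8.8468349e-14 parsec ≈ 8.847e-14 parsec (4 s.f.).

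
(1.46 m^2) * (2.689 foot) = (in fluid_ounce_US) 1.46 m^2 is already in m^2. 1 foot = 0.3048 m, so 2.689 foot = 2.689 * 0.3048 = 0.8196072 m. Combine: 1.46 m^2 * 0.8196072 m = 1.1966265 m^3. 1 fluid_ounce_US = 2.957353e-05 m^3, so 1.1966265 m^3 = 1.1966265 / 2.957353e-05 = 40462.756 fluid_ounce_US ≈ 4.046e+04 fluid_ounce_US (4 s.f.). Final answer: 4.046e+04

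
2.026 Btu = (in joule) 2138. Check: 1 Btu = 1055.0559 J, so 2.026 Btu = 2.026 * 1055.0559 = 2137.5432 J. 2137.5432 J = 2137.5432 joule ≈ 2138 joule (4 s.f.).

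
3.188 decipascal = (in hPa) 0.003188. Check: 1 decipascal = 0.1 Pa, so 3.188 decipascal = 3.188 * 0.1 = 0.3188 Pa. 1 hPa = 100 Pa, so 0.3188 Pa = 0.3188 / 100 = 0.003188 hPa.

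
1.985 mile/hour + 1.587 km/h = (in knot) 2.582. Check: 1 mile/hour = 0.44704 m/s, so 1.985 mile/hour = 1.985 * 0.44704 = 0.8873744 m/s. 1 km/h = 0.27777778 m/s, so 1.587 km/h = 1.587 * 0.27777778 = 0.44083333 m/s. Sum: 0.8873744 + 0.44083333 = 1.3282077 m/s. 1 knot = 0.51444444 m/s, so 1.3282077 m/s = 1.3282077 / 0.51444444 = 2.5818293 knot ≈ 2.582 knot (4 s.f.).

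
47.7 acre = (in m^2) 1.93e+05. Check: 1 acre = 4046.8564 m^2, so 47.7 acre = 47.7 * 4046.8564 = 193035.05 m^2. Result: 193035.05 m^2 ≈ 1.93e+05 m^2 (4 s.f.).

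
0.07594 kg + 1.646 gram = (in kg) 0.07759. Check: 0.07594 kg is already in kg. 1 gram = 0.001 kg, so 1.646 gram = 1.646 * 0.001 = 0.001646 kg. Sum: 0.07594 + 0.001646 = 0.077586 kg. Result: 0.077586 kg ≈ 0.07759 kg (4 s.f.).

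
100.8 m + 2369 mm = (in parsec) 100.8 m is already in m. 1 mm = 0.001 m, so 2369 mm = 2369 * 0.001 = 2.369 m. Sum: 100.8 + 2.369 = 103.169 m. 1 parsec = 3.0856776e+16 m, so 103.169 m = 103.169 / 3.0856776e+16 = 3.3434796e-15 parsec ≈ 3.343e-15 parsec (4 s.f.). Final answer: 3.343e-15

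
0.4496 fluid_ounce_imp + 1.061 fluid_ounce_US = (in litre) 0.04415. Check: 1 fluid_ounce_imp = 2.8413063e-05 m^3, so 0.4496 fluid_ounce_imp = 0.4496 * 2.8413063e-05 = 1.2774513e-05 m^3. 1 fluid_ounce_US = 2.957353e-05 m^3, so 1.061 fluid_ounce_US = 1.061 * 2.957353e-05 = 3.1377515e-05 m^3. Sum: 1.2774513e-05 + 3.1377515e-05 = 4.4152028e-05 m^3. 1 litre = 0.001 m^3, so 4.4152028e-05 m^3 = 4.4152028e-05 / 0.001 = 0.044152028 litre ≈ 0.04415 litre (4 s.f.).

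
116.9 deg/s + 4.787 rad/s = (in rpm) 1 deg/s = 0.017453293 rad/s, so 116.9 deg/s = 116.9 * 0.017453293 = 2.0402899 rad/s. 4.787 rad/s is already in rad/s. Sum: 2.0402899 + 4.787 = 6.8272899 rad/s. 1 rpm = 0.10471976 rad/s, so 6.8272899 rad/s = 6.8272899 / 0.10471976 = 65.195816 rpm ≈ 65.2 rpm (4 s.f.). Final answer: 65.2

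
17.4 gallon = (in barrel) 1 gallon = 0.0037854118 m^3, so 17.4 gallon = 17.4 * 0.0037854118 = 0.065866165 m^3. 1 barrel = 0.15898729 m^3, so 0.065866165 m^3 = 0.065866165 / 0.15898729 = 0.41428571 barrel ≈ 0.4143 barrel (4 s.f.). Final answer: 0.4143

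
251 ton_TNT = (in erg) 1.05e+19. Check: 1 ton_TNT = 4.184e+09 J, so 251 ton_TNT = 251 * 4.184e+09 = 1.050184e+12 J. 1 erg = 1e-07 J, so 1.050184e+12 J = 1.050184e+12 / 1e-07 = 1.050184e+19 erg ≈ 1.05e+19 erg (4 s.f.).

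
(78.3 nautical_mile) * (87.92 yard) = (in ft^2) 1.255e+08. Check: 1 nautical_mile = 1852 m, so 78.3 nautical_mile = 78.3 * 1852 = 145011.6 m. 1 yard = 0.9144 m, so 87.92 yard = 87.92 * 0.9144 = 80.394048 m. Combine: 145011.6 m * 80.394048 m = 11658070 m^2. 1 ft^2 = 0.09290304 m^2, so 11658070 m^2 = 11658070 / 0.09290304 = 1.2548642e+08 ft^2 ≈ 1.255e+08 ft^2 (4 s.f.).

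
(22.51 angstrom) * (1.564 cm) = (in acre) 8.7e-15. Check: 1 angstrom = 1e-10 m, so 22.51 angstrom = 22.51 * 1e-10 = 2.251e-09 m. 1 cm = 0.01 m, so 1.564 cm = 1.564 * 0.01 = 0.01564 m. Combine: 2.251e-09 m * 0.01564 m = 3.520564e-11 m^2. 1 acre = 4046.8564 m^2, so 3.520564e-11 m^2 = 3.520564e-11 / 4046.8564 = 8.6995031e-15 acre ≈ 8.7e-15 acre (4 s.f.).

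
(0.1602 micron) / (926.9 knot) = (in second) 3.36e-10. Check: 1 micron = 1e-06 m, so 0.1602 micron = 0.1602 * 1e-06 = 1.602e-07 m. 1 knot = 0.51444444 m/s, so 926.9 knot = 926.9 * 0.51444444 = 476.83856 m/s. Combine: 1.602e-07 m / 476.83856 m/s = 3.3596277e-10 s. 3.3596277e-10 s = 3.3596277e-10 second ≈ 3.36e-10 second (4 s.f.).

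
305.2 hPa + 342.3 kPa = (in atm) 1 hPa = 100 Pa, so 305.2 hPa = 305.2 * 100 = 30520 Pa. 1 kPa = 1000 Pa, so 342.3 kPa = 342.3 * 1000 = 342300 Pa. Sum: 30520 + 342300 = 372820 Pa. 1 atm = 101325 Pa, so 372820 Pa = 372820 / 101325 = 3.6794473 atm ≈ 3.679 atm (4 s.f.). Final answer: 3.679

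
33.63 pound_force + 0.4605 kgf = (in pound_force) 34.65. Check: 1 pound_force = 4.4482216 N, so 33.63 pound_force = 33.63 * 4.4482216 = 149.59369 N. 1 kgf = 9.80665 N, so 0.4605 kgf = 0.4605 * 9.80665 = 4.5159623 N. Sum: 149.59369 + 4.5159623 = 154.10966 N. 1 pound_force = 4.4482216 N, so 154.10966 N = 154.10966 / 4.4482216 = 34.645229 pound_force ≈ 34.65 pound_force (4 s.f.).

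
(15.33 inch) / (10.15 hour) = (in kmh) 1 inch = 0.0254 m, so 15.33 inch = 15.33 * 0.0254 = 0.389382 m. 1 hour = 3600 s, so 10.15 hour = 10.15 * 3600 = 36540 s. Combine: 0.389382 m / 36540 s = 1.0656322e-05 m/s. 1 kmh = 0.27777778 m/s, so 1.0656322e-05 m/s = 1.0656322e-05 / 0.27777778 = 3.8362759e-05 kmh ≈ 3.836e-05 kmh (4 s.f.). Final answer: 3.836e-05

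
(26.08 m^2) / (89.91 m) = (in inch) 26.08 m^2 is already in m^2. 89.91 m is already in m. Combine: 26.08 m^2 / 89.91 m = 0.29006785 m. 1 inch = 0.0254 m, so 0.29006785 m = 0.29006785 / 0.0254 = 11.419994 inch ≈ 11.42 inch (4 s.f.). Final answer: 11.42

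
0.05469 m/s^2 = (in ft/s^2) 0.1794. Check: 1 ft/s^2 = 0.3048 m/s^2, so 0.05469 m/s^2 = 0.05469 / 0.3048 = 0.17942913 ft/s^2 ≈ 0.1794 ft/s^2 (4 s.f.).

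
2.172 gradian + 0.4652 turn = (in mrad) 1 gradian = 0.015707963 rad, so 2.172 gradian = 2.172 * 0.015707963 = 0.034117696 rad. 1 turn = 6.2831853 rad, so 0.4652 turn = 0.4652 * 6.2831853 = 2.9229378 rad. Sum: 0.034117696 + 2.9229378 = 2.9570555 rad. 1 mrad = 0.001 rad, so 2.9570555 rad = 2.9570555 / 0.001 = 2957.0555 mrad ≈ 2957 mrad (4 s.f.). Final answer: 2957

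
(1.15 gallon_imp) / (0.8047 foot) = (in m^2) 0.02132. Check: 1 gallon_imp = 0.00454609 m^3, so 1.15 gallon_imp = 1.15 * 0.00454609 = 0.0052280035 m^3. 1 foot = 0.3048 m, so 0.8047 foot = 0.8047 * 0.3048 = 0.24527256 m. Combine: 0.0052280035 m^3 / 0.24527256 m = 0.021315077 m^2. Result: 0.021315077 m^2 ≈ 0.02132 m^2 (4 s.f.).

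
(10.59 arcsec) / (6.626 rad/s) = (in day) 1 arcsec = 4.8481368e-06 rad, so 10.59 arcsec = 10.59 * 4.8481368e-06 = 5.1341769e-05 rad. 6.626 rad/s is already in rad/s. Combine: 5.1341769e-05 rad / 6.626 rad/s = 7.7485314e-06 s. 1 day = 86400 s, so 7.7485314e-06 s = 7.7485314e-06 / 86400 = 8.9682076e-11 day ≈ 8.968e-11 day (4 s.f.). Final answer: 8.968e-11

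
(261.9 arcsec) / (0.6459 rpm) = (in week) 1 arcsec = 4.8481368e-06 rad, so 261.9 arcsec = 261.9 * 4.8481368e-06 = 0.001269727 rad. 1 rpm = 0.10471976 rad/s, so 0.6459 rpm = 0.6459 * 0.10471976 = 0.06763849 rad/s. Combine: 0.001269727 rad / 0.06763849 rad/s = 0.018772256 s. 1 week = 604800 s, so 0.018772256 s = 0.018772256 / 604800 = 3.1038783e-08 week ≈ 3.104e-08 week (4 s.f.). Final answer: 3.104e-08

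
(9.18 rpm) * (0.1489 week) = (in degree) 4.96e+06. Check: 1 rpm = 0.10471976 rad/s, so 9.18 rpm = 9.18 * 0.10471976 = 0.96132735 rad/s. 1 week = 604800 s, so 0.1489 week = 0.1489 * 604800 = 90054.72 s. Combine: 0.96132735 rad/s * 90054.72 s = 86572.066 rad. 1 degree = 0.017453293 rad, so 86572.066 rad = 86572.066 / 0.017453293 = 4960214 degree ≈ 4.96e+06 degree (4 s.f.).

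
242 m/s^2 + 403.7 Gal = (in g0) 25.09. Check: 242 m/s^2 is already in m/s^2. 1 Gal = 0.01 m/s^2, so 403.7 Gal = 403.7 * 0.01 = 4.037 m/s^2. Sum: 242 + 4.037 = 246.037 m/s^2. 1 g0 = 9.80665 m/s^2, so 246.037 m/s^2 = 246.037 / 9.80665 = 25.088792 g0 ≈ 25.09 g0 (4 s.f.).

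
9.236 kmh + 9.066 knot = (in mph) 1 kmh = 0.27777778 m/s, so 9.236 kmh = 9.236 * 0.27777778 = 2.5655556 m/s. 1 knot = 0.51444444 m/s, so 9.066 knot = 9.066 * 0.51444444 = 4.6639533 m/s. Sum: 2.5655556 + 4.6639533 = 7.2295089 m/s. 1 mph = 0.44704 m/s, so 7.2295089 m/s = 7.2295089 / 0.44704 = 16.171951 mph ≈ 16.17 mph (4 s.f.). Final answer: 16.17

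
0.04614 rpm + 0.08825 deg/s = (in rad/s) 1 rpm = 0.10471976 rad/s, so 0.04614 rpm = 0.04614 * 0.10471976 = 0.0048317695 rad/s. 1 deg/s = 0.017453293 rad/s, so 0.08825 deg/s = 0.08825 * 0.017453293 = 0.0015402531 rad/s. Sum: 0.0048317695 + 0.0015402531 = 0.0063720226 rad/s. Result: 0.0063720226 rad/s ≈ 0.006372 rad/s (4 s.f.). Final answer: 0.006372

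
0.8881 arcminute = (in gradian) 0.01645. Check: 1 arcminute = 0.00029088821 rad, so 0.8881 arcminute = 0.8881 * 0.00029088821 = 0.00025833782 rad. 1 gradian = 0.015707963 rad, so 0.00025833782 rad = 0.00025833782 / 0.015707963 = 0.016446296 gradian ≈ 0.01645 gradian (4 s.f.).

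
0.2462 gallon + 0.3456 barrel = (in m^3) 1 gallon = 0.0037854118 m^3, so 0.2462 gallon = 0.2462 * 0.0037854118 = 0.00093196838 m^3. 1 barrel = 0.15898729 m^3, so 0.3456 barrel = 0.3456 * 0.15898729 = 0.054946009 m^3. Sum: 0.00093196838 + 0.054946009 = 0.055877978 m^3. Result: 0.055877978 m^3 ≈ 0.05588 m^3 (4 s.f.). Final answer: 0.05588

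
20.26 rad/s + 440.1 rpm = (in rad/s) 66.35. Check: 20.26 rad/s is already in rad/s. 1 rpm = 0.10471976 rad/s, so 440.1 rpm = 440.1 * 0.10471976 = 46.087164 rad/s. Sum: 20.26 + 46.087164 = 66.347164 rad/s. Result: 66.347164 rad/s ≈ 66.35 rad/s (4 s.f.).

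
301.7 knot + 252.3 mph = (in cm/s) 2.68e+04. Check: 1 knot = 0.51444444 m/s, so 301.7 knot = 301.7 * 0.51444444 = 155.20789 m/s. 1 mph = 0.44704 m/s, so 252.3 mph = 252.3 * 0.44704 = 112.78819 m/s. Sum: 155.20789 + 112.78819 = 267.99608 m/s. 1 cm/s = 0.01 m/s, so 267.99608 m/s = 267.99608 / 0.01 = 26799.608 cm/s ≈ 2.68e+04 cm/s (4 s.f.).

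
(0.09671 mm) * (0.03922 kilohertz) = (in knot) 0.007373. Check: 1 mm = 0.001 m, so 0.09671 mm = 0.09671 * 0.001 = 9.671e-05 m. 1 kilohertz = 1000 Hz, so 0.03922 kilohertz = 0.03922 * 1000 = 39.22 Hz. Combine: 9.671e-05 m * 39.22 Hz = 0.0037929662 m/s. 1 knot = 0.51444444 m/s, so 0.0037929662 m/s = 0.0037929662 / 0.51444444 = 0.0073729365 knot ≈ 0.007373 knot (4 s.f.).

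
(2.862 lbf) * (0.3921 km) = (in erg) 4.992e+10. Check: 1 lbf = 4.4482216 N, so 2.862 lbf = 2.862 * 4.4482216 = 12.73081 N. 1 km = 1000 m, so 0.3921 km = 0.3921 * 1000 = 392.1 m. Combine: 12.73081 N * 392.1 m = 4991.7507 J. 1 erg = 1e-07 J, so 4991.7507 J = 4991.7507 / 1e-07 = 4.9917507e+10 erg ≈ 4.992e+10 erg (4 s.f.).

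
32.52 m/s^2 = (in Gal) 1 Gal = 0.01 m/s^2, so 32.52 m/s^2 = 32.52 / 0.01 = 3252 Gal. Final answer: 3252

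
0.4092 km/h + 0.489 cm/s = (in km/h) 1 km/h = 0.27777778 m/s, so 0.4092 km/h = 0.4092 * 0.27777778 = 0.11366667 m/s. 1 cm/s = 0.01 m/s, so 0.489 cm/s = 0.489 * 0.01 = 0.00489 m/s. Sum: 0.11366667 + 0.00489 = 0.11855667 m/s. 1 km/h = 0.27777778 m/s, so 0.11855667 m/s = 0.11855667 / 0.27777778 = 0.426804 km/h ≈ 0.4268 km/h (4 s.f.). Final answer: 0.4268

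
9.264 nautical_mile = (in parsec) 5.56e-13. Check: 1 nautical_mile = 1852 m, so 9.264 nautical_mile = 9.264 * 1852 = 17156.928 m. 1 parsec = 3.0856776e+16 m, so 17156.928 m = 17156.928 / 3.0856776e+16 = 5.5601817e-13 parsec ≈ 5.56e-13 parsec (4 s.f.).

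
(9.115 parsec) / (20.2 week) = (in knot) 1 parsec = 3.0856776e+16 m, so 9.115 parsec = 9.115 * 3.0856776e+16 = 2.8125951e+17 m. 1 week = 604800 s, so 20.2 week = 20.2 * 604800 = 12216960 s. Combine: 2.8125951e+17 m / 12216960 s = 2.3022054e+10 m/s. 1 knot = 0.51444444 m/s, so 2.3022054e+10 m/s = 2.3022054e+10 / 0.51444444 = 4.4751293e+10 knot ≈ 4.475e+10 knot (4 s.f.). Final answer: 4.475e+10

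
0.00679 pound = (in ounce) 1 pound = 0.45359237 kg, so 0.00679 pound = 0.00679 * 0.45359237 = 0.0030798922 kg. 1 ounce = 0.028349523 kg, so 0.0030798922 kg = 0.0030798922 / 0.028349523 = 0.10864 ounce ≈ 0.1086 ounce (4 s.f.). Final answer: 0.1086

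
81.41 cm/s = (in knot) 1 cm/s = 0.01 m/s, so 81.41 cm/s = 81.41 * 0.01 = 0.8141 m/s. 1 knot = 0.51444444 m/s, so 0.8141 m/s = 0.8141 / 0.51444444 = 1.5824838 knot ≈ 1.582 knot (4 s.f.). Final answer: 1.582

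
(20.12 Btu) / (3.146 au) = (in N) 1 Btu = 1055.0559 J, so 20.12 Btu = 20.12 * 1055.0559 = 21227.724 J. 1 au = 1.4959787e+11 m, so 3.146 au = 3.146 * 1.4959787e+11 = 4.706349e+11 m. Combine: 21227.724 J / 4.706349e+11 m = 4.510444e-08 N. Result: 4.510444e-08 N ≈ 4.51e-08 N (4 s.f.). Final answer: 4.51e-08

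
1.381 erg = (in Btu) 1 erg = 1e-07 J, so 1.381 erg = 1.381 * 1e-07 = 1.381e-07 J. 1 Btu = 1055.0559 J, so 1.381e-07 J = 1.381e-07 / 1055.0559 = 1.3089354e-10 Btu ≈ 1.309e-10 Btu (4 s.f.). Final answer: 1.309e-10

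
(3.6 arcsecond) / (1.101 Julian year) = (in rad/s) 1 arcsecond = 4.8481368e-06 rad, so 3.6 arcsecond = 3.6 * 4.8481368e-06 = 1.7453293e-05 rad. 1 Julian year = 31557600 s, so 1.101 Julian year = 1.101 * 31557600 = 34744918 s. Combine: 1.7453293e-05 rad / 34744918 s = 5.0232649e-13 rad/s. Result: 5.0232649e-13 rad/s ≈ 5.023e-13 rad/s (4 s.f.). Final answer: 5.023e-13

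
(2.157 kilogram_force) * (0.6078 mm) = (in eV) 8.025e+16. Check: 1 kilogram_force = 9.80665 N, so 2.157 kilogram_force = 2.157 * 9.80665 = 21.152944 N. 1 mm = 0.001 m, so 0.6078 mm = 0.6078 * 0.001 = 0.0006078 m. Combine: 21.152944 N * 0.0006078 m = 0.012856759 J. 1 eV = 1.6021766e-19 J, so 0.012856759 J = 0.012856759 / 1.6021766e-19 = 8.024558e+16 eV ≈ 8.025e+16 eV (4 s.f.).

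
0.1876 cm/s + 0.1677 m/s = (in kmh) 0.6105. Check: 1 cm/s = 0.01 m/s, so 0.1876 cm/s = 0.1876 * 0.01 = 0.001876 m/s. 0.1677 m/s is already in m/s. Sum: 0.001876 + 0.1677 = 0.169576 m/s. 1 kmh = 0.27777778 m/s, so 0.169576 m/s = 0.169576 / 0.27777778 = 0.6104736 kmh ≈ 0.6105 kmh (4 s.f.).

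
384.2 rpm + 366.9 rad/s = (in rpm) 3888. Check: 1 rpm = 0.10471976 rad/s, so 384.2 rpm = 384.2 * 0.10471976 = 40.23333 rad/s. 366.9 rad/s is already in rad/s. Sum: 40.23333 + 366.9 = 407.13333 rad/s. 1 rpm = 0.10471976 rad/s, so 407.13333 rad/s = 407.13333 / 0.10471976 = 3887.8369 rpm ≈ 3888 rpm (4 s.f.).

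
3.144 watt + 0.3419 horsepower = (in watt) 3.144 watt = 3.144 W. 1 horsepower = 745.69987 W, so 0.3419 horsepower = 0.3419 * 745.69987 = 254.95479 W. Sum: 3.144 + 254.95479 = 258.09879 W. 258.09879 W = 258.09879 watt ≈ 258.1 watt (4 s.f.). Final answer: 258.1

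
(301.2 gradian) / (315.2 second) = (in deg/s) 0.86. Check: 1 gradian = 0.015707963 rad, so 301.2 gradian = 301.2 * 0.015707963 = 4.7312385 rad. 315.2 second = 315.2 s. Combine: 4.7312385 rad / 315.2 s = 0.015010275 rad/s. 1 deg/s = 0.017453293 rad/s, so 0.015010275 rad/s = 0.015010275 / 0.017453293 = 0.86002538 deg/s ≈ 0.86 deg/s (4 s.f.).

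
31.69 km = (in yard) 1 km = 1000 m, so 31.69 km = 31.69 * 1000 = 31690 m. 1 yard = 0.9144 m, so 31690 m = 31690 / 0.9144 = 34656.605 yard ≈ 3.466e+04 yard (4 s.f.). Final answer: 3.466e+04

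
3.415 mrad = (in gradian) 0.2174. Check: 1 mrad = 0.001 rad, so 3.415 mrad = 3.415 * 0.001 = 0.003415 rad. 1 gradian = 0.015707963 rad, so 0.003415 rad = 0.003415 / 0.015707963 = 0.21740565 gradian ≈ 0.2174 gradian (4 s.f.).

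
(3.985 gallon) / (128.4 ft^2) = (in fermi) 1.265e+12. Check: 1 gallon = 0.0037854118 m^3, so 3.985 gallon = 3.985 * 0.0037854118 = 0.015084866 m^3. 1 ft^2 = 0.09290304 m^2, so 128.4 ft^2 = 128.4 * 0.09290304 = 11.92875 m^2. Combine: 0.015084866 m^3 / 11.92875 m^2 = 0.0012645806 m. 1 fermi = 1e-15 m, so 0.0012645806 m = 0.0012645806 / 1e-15 = 1.2645806e+12 fermi ≈ 1.265e+12 fermi (4 s.f.).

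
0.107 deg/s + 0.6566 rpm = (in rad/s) 0.07063. Check: 1 deg/s = 0.017453293 rad/s, so 0.107 deg/s = 0.107 * 0.017453293 = 0.0018675023 rad/s. 1 rpm = 0.10471976 rad/s, so 0.6566 rpm = 0.6566 * 0.10471976 = 0.068758991 rad/s. Sum: 0.0018675023 + 0.068758991 = 0.070626494 rad/s. Result: 0.070626494 rad/s ≈ 0.07063 rad/s (4 s.f.).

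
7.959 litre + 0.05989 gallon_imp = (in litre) 8.231. Check: 1 litre = 0.001 m^3, so 7.959 litre = 7.959 * 0.001 = 0.007959 m^3. 1 gallon_imp = 0.00454609 m^3, so 0.05989 gallon_imp = 0.05989 * 0.00454609 = 0.00027226533 m^3. Sum: 0.007959 + 0.00027226533 = 0.0082312653 m^3. 1 litre = 0.001 m^3, so 0.0082312653 m^3 = 0.0082312653 / 0.001 = 8.2312653 litre ≈ 8.231 litre (4 s.f.).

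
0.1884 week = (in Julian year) 0.003611. Check: 1 week = 604800 s, so 0.1884 week = 0.1884 * 604800 = 113944.32 s. 1 Julian year = 31557600 s, so 113944.32 s = 113944.32 / 31557600 = 0.0036106776 Julian year ≈ 0.003611 Julian year (4 s.f.).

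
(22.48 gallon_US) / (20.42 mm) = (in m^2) 1 gallon_US = 0.0037854118 m^3, so 22.48 gallon_US = 22.48 * 0.0037854118 = 0.085096057 m^3. 1 mm = 0.001 m, so 20.42 mm = 20.42 * 0.001 = 0.02042 m. Combine: 0.085096057 m^3 / 0.02042 m = 4.1672898 m^2. Result: 4.1672898 m^2 ≈ 4.167 m^2 (4 s.f.). Final answer: 4.167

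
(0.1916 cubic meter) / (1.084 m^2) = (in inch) 6.959. Check: 0.1916 cubic meter = 0.1916 m^3. 1.084 m^2 is already in m^2. Combine: 0.1916 m^3 / 1.084 m^2 = 0.17675277 m. 1 inch = 0.0254 m, so 0.17675277 m = 0.17675277 / 0.0254 = 6.9587704 inch ≈ 6.959 inch (4 s.f.).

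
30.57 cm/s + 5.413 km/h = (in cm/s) 1 cm/s = 0.01 m/s, so 30.57 cm/s = 30.57 * 0.01 = 0.3057 m/s. 1 km/h = 0.27777778 m/s, so 5.413 km/h = 5.413 * 0.27777778 = 1.5036111 m/s. Sum: 0.3057 + 1.5036111 = 1.8093111 m/s. 1 cm/s = 0.01 m/s, so 1.8093111 m/s = 1.8093111 / 0.01 = 180.93111 cm/s ≈ 180.9 cm/s (4 s.f.). Final answer: 180.9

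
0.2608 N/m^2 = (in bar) 0.2608 N/m^2 = 0.2608 Pa. 1 bar = 100000 Pa, so 0.2608 Pa = 0.2608 / 100000 = 2.608e-06 bar. Final answer: 2.608e-06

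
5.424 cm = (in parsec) 1 cm = 0.01 m, so 5.424 cm = 5.424 * 0.01 = 0.05424 m. 1 parsec = 3.0856776e+16 m, so 0.05424 m = 0.05424 / 3.0856776e+16 = 1.7577987e-18 parsec ≈ 1.758e-18 parsec (4 s.f.). Final answer: 1.758e-18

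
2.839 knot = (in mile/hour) 1 knot = 0.51444444 m/s, so 2.839 knot = 2.839 * 0.51444444 = 1.4605078 m/s. 1 mile/hour = 0.44704 m/s, so 1.4605078 m/s = 1.4605078 / 0.44704 = 3.2670629 mile/hour ≈ 3.267 mile/hour (4 s.f.). Final answer: 3.267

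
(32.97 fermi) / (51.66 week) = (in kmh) 3.799e-21. Check: 1 fermi = 1e-15 m, so 32.97 fermi = 32.97 * 1e-15 = 3.297e-14 m. 1 week = 604800 s, so 51.66 week = 51.66 * 604800 = 31243968 s. Combine: 3.297e-14 m / 31243968 s = 1.0552437e-21 m/s. 1 kmh = 0.27777778 m/s, so 1.0552437e-21 m/s = 1.0552437e-21 / 0.27777778 = 3.7988773e-21 kmh ≈ 3.799e-21 kmh (4 s.f.).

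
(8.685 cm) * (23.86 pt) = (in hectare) 1 cm = 0.01 m, so 8.685 cm = 8.685 * 0.01 = 0.08685 m. 1 pt = 0.00035277778 m, so 23.86 pt = 23.86 * 0.00035277778 = 0.0084172778 m. Combine: 0.08685 m * 0.0084172778 m = 0.00073104058 m^2. 1 hectare = 10000 m^2, so 0.00073104058 m^2 = 0.00073104058 / 10000 = 7.3104058e-08 hectare ≈ 7.31e-08 hectare (4 s.f.). Final answer: 7.31e-08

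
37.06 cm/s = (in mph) 0.829. Check: 1 cm/s = 0.01 m/s, so 37.06 cm/s = 37.06 * 0.01 = 0.3706 m/s. 1 mph = 0.44704 m/s, so 0.3706 m/s = 0.3706 / 0.44704 = 0.82900859 mph ≈ 0.829 mph (4 s.f.).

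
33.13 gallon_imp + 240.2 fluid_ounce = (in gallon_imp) 34.69. Check: 1 gallon_imp = 0.00454609 m^3, so 33.13 gallon_imp = 33.13 * 0.00454609 = 0.15061196 m^3. 1 fluid_ounce = 2.957353e-05 m^3, so 240.2 fluid_ounce = 240.2 * 2.957353e-05 = 0.0071035618 m^3. Sum: 0.15061196 + 0.0071035618 = 0.15771552 m^3. 1 gallon_imp = 0.00454609 m^3, so 0.15771552 m^3 = 0.15771552 / 0.00454609 = 34.692565 gallon_imp ≈ 34.69 gallon_imp (4 s.f.).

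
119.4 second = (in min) 1.99. Check: 119.4 second = 119.4 s. 1 min = 60 s, so 119.4 s = 119.4 / 60 = 1.99 min.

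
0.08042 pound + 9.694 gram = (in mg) 4.617e+04. Check: 1 pound = 0.45359237 kg, so 0.08042 pound = 0.08042 * 0.45359237 = 0.036477898 kg. 1 gram = 0.001 kg, so 9.694 gram = 9.694 * 0.001 = 0.009694 kg. Sum: 0.036477898 + 0.009694 = 0.046171898 kg. 1 mg = 1e-06 kg, so 0.046171898 kg = 0.046171898 / 1e-06 = 46171.898 mg ≈ 4.617e+04 mg (4 s.f.).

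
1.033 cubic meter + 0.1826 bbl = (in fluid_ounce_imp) 1.033 cubic meter = 1.033 m^3. 1 bbl = 0.15898729 m^3, so 0.1826 bbl = 0.1826 * 0.15898729 = 0.02903108 m^3. Sum: 1.033 + 0.02903108 = 1.0620311 m^3. 1 fluid_ounce_imp = 2.8413063e-05 m^3, so 1.0620311 m^3 = 1.0620311 / 2.8413063e-05 = 37378.269 fluid_ounce_imp ≈ 3.738e+04 fluid_ounce_imp (4 s.f.). Final answer: 3.738e+04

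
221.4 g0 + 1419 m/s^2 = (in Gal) 1 g0 = 9.80665 m/s^2, so 221.4 g0 = 221.4 * 9.80665 = 2171.1923 m/s^2. 1419 m/s^2 is already in m/s^2. Sum: 2171.1923 + 1419 = 3590.1923 m/s^2. 1 Gal = 0.01 m/s^2, so 3590.1923 m/s^2 = 3590.1923 / 0.01 = 359019.23 Gal ≈ 3.59e+05 Gal (4 s.f.). Final answer: 3.59e+05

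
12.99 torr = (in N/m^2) 1 torr = 133.32237 Pa, so 12.99 torr = 12.99 * 133.32237 = 1731.8576 Pa. 1731.8576 Pa = 1731.8576 N/m^2 ≈ 1732 N/m^2 (4 s.f.). Final answer: 1732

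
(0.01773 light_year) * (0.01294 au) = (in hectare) 3.247e+19. Check: 1 light_year = 9.4607305e+15 m, so 0.01773 light_year = 0.01773 * 9.4607305e+15 = 1.6773875e+14 m. 1 au = 1.4959787e+11 m, so 0.01294 au = 0.01294 * 1.4959787e+11 = 1.9357964e+09 m. Combine: 1.6773875e+14 m * 1.9357964e+09 m = 3.2470808e+23 m^2. 1 hectare = 10000 m^2, so 3.2470808e+23 m^2 = 3.2470808e+23 / 10000 = 3.2470808e+19 hectare ≈ 3.247e+19 hectare (4 s.f.).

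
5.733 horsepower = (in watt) 4275. Check: 1 horsepower = 745.69987 W, so 5.733 horsepower = 5.733 * 745.69987 = 4275.0974 W. 4275.0974 W = 4275.0974 watt ≈ 4275 watt (4 s.f.).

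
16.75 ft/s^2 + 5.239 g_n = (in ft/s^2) 185.3. Check: 1 ft/s^2 = 0.3048 m/s^2, so 16.75 ft/s^2 = 16.75 * 0.3048 = 5.1054 m/s^2. 1 g_n = 9.80665 m/s^2, so 5.239 g_n = 5.239 * 9.80665 = 51.377039 m/s^2. Sum: 5.1054 + 51.377039 = 56.482439 m/s^2. 1 ft/s^2 = 0.3048 m/s^2, so 56.482439 m/s^2 = 56.482439 / 0.3048 = 185.30984 ft/s^2 ≈ 185.3 ft/s^2 (4 s.f.).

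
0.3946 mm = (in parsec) 1 mm = 0.001 m, so 0.3946 mm = 0.3946 * 0.001 = 0.0003946 m. 1 parsec = 3.0856776e+16 m, so 0.0003946 m = 0.0003946 / 3.0856776e+16 = 1.2788115e-20 parsec ≈ 1.279e-20 parsec (4 s.f.). Final answer: 1.279e-20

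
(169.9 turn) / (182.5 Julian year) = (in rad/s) 1 turn = 6.2831853 rad, so 169.9 turn = 169.9 * 6.2831853 = 1067.5132 rad. 1 Julian year = 31557600 s, so 182.5 Julian year = 182.5 * 31557600 = 5.759262e+09 s. Combine: 1067.5132 rad / 5.759262e+09 s = 1.853559e-07 rad/s. Result: 1.853559e-07 rad/s ≈ 1.854e-07 rad/s (4 s.f.). Final answer: 1.854e-07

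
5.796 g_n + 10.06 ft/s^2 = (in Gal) 1 g_n = 9.80665 m/s^2, so 5.796 g_n = 5.796 * 9.80665 = 56.839343 m/s^2. 1 ft/s^2 = 0.3048 m/s^2, so 10.06 ft/s^2 = 10.06 * 0.3048 = 3.066288 m/s^2. Sum: 56.839343 + 3.066288 = 59.905631 m/s^2. 1 Gal = 0.01 m/s^2, so 59.905631 m/s^2 = 59.905631 / 0.01 = 5990.5631 Gal ≈ 5991 Gal (4 s.f.). Final answer: 5991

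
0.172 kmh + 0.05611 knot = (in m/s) 0.07664. Check: 1 kmh = 0.27777778 m/s, so 0.172 kmh = 0.172 * 0.27777778 = 0.047777778 m/s. 1 knot = 0.51444444 m/s, so 0.05611 knot = 0.05611 * 0.51444444 = 0.028865478 m/s. Sum: 0.047777778 + 0.028865478 = 0.076643256 m/s. Result: 0.076643256 m/s ≈ 0.07664 m/s (4 s.f.).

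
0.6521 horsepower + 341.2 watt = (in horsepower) 1.11. Check: 1 horsepower = 745.69987 W, so 0.6521 horsepower = 0.6521 * 745.69987 = 486.27089 W. 341.2 watt = 341.2 W. Sum: 486.27089 + 341.2 = 827.47089 W. 1 horsepower = 745.69987 W, so 827.47089 W = 827.47089 / 745.69987 = 1.1096567 horsepower ≈ 1.11 horsepower (4 s.f.).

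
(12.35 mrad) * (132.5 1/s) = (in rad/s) 1 mrad = 0.001 rad, so 12.35 mrad = 12.35 * 0.001 = 0.01235 rad. 132.5 1/s = 132.5 Hz. Combine: 0.01235 rad * 132.5 Hz = 1.636375 rad/s. Result: 1.636375 rad/s ≈ 1.636 rad/s (4 s.f.). Final answer: 1.636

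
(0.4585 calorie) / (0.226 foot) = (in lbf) 1 calorie = 4.184 J, so 0.4585 calorie = 0.4585 * 4.184 = 1.918364 J. 1 foot = 0.3048 m, so 0.226 foot = 0.226 * 0.3048 = 0.0688848 m. Combine: 1.918364 J / 0.0688848 m = 27.848872 N. 1 lbf = 4.4482216 N, so 27.848872 N = 27.848872 / 4.4482216 = 6.2606756 lbf ≈ 6.261 lbf (4 s.f.). Final answer: 6.261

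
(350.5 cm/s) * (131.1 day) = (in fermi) 3.97e+22. Check: 1 cm/s = 0.01 m/s, so 350.5 cm/s = 350.5 * 0.01 = 3.505 m/s. 1 day = 86400 s, so 131.1 day = 131.1 * 86400 = 11327040 s. Combine: 3.505 m/s * 11327040 s = 39701275 m. 1 fermi = 1e-15 m, so 39701275 m = 39701275 / 1e-15 = 3.9701275e+22 fermi ≈ 3.97e+22 fermi (4 s.f.).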